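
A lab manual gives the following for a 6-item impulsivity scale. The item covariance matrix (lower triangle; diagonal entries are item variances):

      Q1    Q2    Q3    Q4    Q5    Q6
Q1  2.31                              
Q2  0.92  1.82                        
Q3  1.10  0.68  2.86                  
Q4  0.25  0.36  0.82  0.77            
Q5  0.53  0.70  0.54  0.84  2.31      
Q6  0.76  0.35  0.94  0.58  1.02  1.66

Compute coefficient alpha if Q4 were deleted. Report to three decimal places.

α = 0.724

Remaining items: Q1, Q2, Q3, Q5, Q6 (k = 5).
Σσᵢ² = 2.31 + 1.82 + 2.86 + 2.31 + 1.66 = 10.96
σ²_T = 10.96 + 2 × 7.54 = 26.04
α (item deleted) = (5/4)·(1 − 10.96/26.04) = 0.724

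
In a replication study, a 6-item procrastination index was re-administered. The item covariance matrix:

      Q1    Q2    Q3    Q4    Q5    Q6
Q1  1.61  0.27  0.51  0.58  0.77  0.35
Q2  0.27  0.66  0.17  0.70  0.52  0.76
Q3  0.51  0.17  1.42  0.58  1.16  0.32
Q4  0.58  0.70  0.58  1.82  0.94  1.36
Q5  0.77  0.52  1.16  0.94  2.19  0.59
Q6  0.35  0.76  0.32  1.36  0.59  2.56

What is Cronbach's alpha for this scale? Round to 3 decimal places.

Cronbach's alpha = 0.782

Σσ²ᵢ = 1.61 + 0.66 + 1.42 + 1.82 + 2.19 + 2.56 = 10.26
Σ_{i<j} σ_ij = 9.58
total variance = 10.26 + 2 × 9.58 = 29.42
α = (k/(k−1))·(1 − Σσ²ᵢ/total variance) = (6/5)·(1 − 10.26/29.42) = 0.782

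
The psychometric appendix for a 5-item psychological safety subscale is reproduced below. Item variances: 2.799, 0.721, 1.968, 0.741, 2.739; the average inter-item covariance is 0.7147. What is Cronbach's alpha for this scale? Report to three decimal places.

Σσᵢ² = 2.799 + 0.721 + 1.968 + 0.741 + 2.739 = 8.968
Sum of the 10 distinct covariances = 10 × 0.7147 = 7.1470
Var(T) = Σσᵢ² + 2·Σcov = 8.968 + 2 × 7.1470 = 23.2620
α = (5/4)·(1 − 8.968/23.2620) = 0.768

Cronbach's alpha = 0.768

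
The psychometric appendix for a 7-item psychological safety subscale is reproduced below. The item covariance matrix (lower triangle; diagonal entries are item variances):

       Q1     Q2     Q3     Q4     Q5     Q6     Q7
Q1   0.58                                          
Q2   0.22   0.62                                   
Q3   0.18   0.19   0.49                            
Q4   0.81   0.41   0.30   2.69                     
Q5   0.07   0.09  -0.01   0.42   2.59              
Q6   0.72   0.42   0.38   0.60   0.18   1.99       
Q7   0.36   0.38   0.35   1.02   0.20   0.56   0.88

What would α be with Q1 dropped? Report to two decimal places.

α = 0.65

Remaining items: Q2, Q3, Q4, Q5, Q6, Q7 (k = 6).
ΣVar(i) = 0.62 + 0.49 + 2.69 + 2.59 + 1.99 + 0.88 = 9.26
Var(T) = 9.26 + 2 × 5.49 = 20.24
α (item deleted) = (6/5)·(1 − 9.26/20.24) = 0.65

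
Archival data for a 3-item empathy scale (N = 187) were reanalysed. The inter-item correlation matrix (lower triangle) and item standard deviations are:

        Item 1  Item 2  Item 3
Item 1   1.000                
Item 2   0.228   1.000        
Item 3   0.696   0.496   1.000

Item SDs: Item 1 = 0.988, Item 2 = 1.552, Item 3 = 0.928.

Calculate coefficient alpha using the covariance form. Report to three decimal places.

Σσ²ᵢ = 0.988² + 1.552² + 0.928² = 4.2460
Covariances σ_ij = r_ij · s_i · s_j:
  σ(Item 1,Item 2) = 0.228 × 0.988 × 1.552 = 0.3496
  σ(Item 1,Item 3) = 0.696 × 0.988 × 0.928 = 0.6381
  σ(Item 2,Item 3) = 0.496 × 1.552 × 0.928 = 0.7144
σ²_T = Σσ²ᵢ + 2·Σσ_ij = 4.2460 + 2 × 1.7021 = 7.6502
α = (3/2)·(1 − 4.2460/7.6502) = 0.667

α = 0.667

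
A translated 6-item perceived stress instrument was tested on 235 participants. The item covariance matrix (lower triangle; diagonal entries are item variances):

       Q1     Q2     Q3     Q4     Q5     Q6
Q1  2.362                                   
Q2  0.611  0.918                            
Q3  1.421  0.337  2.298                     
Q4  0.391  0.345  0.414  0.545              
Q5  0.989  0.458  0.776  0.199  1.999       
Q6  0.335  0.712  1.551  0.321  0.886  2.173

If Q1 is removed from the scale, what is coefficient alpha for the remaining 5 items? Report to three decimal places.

α = 0.752

Remaining items: Q2, Q3, Q4, Q5, Q6 (k = 5).
ΣVar(i) = 0.918 + 2.298 + 0.545 + 1.999 + 2.173 = 7.933
total variance = 7.933 + 2 × 5.999 = 19.931
α (item deleted) = (5/4)·(1 − 7.933/19.931) = 0.752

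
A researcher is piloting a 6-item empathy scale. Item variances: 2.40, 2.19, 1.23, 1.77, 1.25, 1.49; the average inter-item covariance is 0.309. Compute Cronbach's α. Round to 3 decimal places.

Cronbach's α = 0.568

sum of item variances = 2.40 + 2.19 + 1.23 + 1.77 + 1.25 + 1.49 = 10.33
Sum of the 15 distinct covariances = 15 × 0.309 = 4.635
σ²_T = sum of item variances + 2·Σcov = 10.33 + 2 × 4.635 = 19.600
α = (6/5)·(1 − 10.33/19.600) = 0.568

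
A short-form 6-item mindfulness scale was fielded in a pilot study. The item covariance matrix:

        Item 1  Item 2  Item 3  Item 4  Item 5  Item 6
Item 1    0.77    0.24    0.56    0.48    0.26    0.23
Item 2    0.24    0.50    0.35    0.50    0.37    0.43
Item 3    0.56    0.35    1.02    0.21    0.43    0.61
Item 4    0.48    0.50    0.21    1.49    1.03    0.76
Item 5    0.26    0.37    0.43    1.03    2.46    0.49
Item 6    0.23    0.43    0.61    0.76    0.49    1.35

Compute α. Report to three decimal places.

sum of item variances = 0.77 + 0.50 + 1.02 + 1.49 + 2.46 + 1.35 = 7.59
Sum of off-diagonal covariances = 6.95
Var(T) = 7.59 + 2 × 6.95 = 21.49
α = (k/(k−1))·(1 − sum of item variances/Var(T)) = (6/5)·(1 − 7.59/21.49) = 0.776

α = 0.776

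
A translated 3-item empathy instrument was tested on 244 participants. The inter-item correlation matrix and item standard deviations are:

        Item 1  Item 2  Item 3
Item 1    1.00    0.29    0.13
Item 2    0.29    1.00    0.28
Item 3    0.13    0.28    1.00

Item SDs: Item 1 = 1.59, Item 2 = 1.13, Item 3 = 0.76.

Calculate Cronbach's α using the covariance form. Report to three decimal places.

Σσ²ᵢ = 1.59² + 1.13² + 0.76² = 4.3826
Covariances σ_ij = r_ij · s_i · s_j:
  σ(Item 1,Item 2) = 0.29 × 1.59 × 1.13 = 0.5210
  σ(Item 1,Item 3) = 0.13 × 1.59 × 0.76 = 0.1571
  σ(Item 2,Item 3) = 0.28 × 1.13 × 0.76 = 0.2405
σ²_T = Σσ²ᵢ + 2·Σσ_ij = 4.3826 + 2 × 0.9186 = 6.2198
α = (3/2)·(1 − 4.3826/6.2198) = 0.443

α = 0.443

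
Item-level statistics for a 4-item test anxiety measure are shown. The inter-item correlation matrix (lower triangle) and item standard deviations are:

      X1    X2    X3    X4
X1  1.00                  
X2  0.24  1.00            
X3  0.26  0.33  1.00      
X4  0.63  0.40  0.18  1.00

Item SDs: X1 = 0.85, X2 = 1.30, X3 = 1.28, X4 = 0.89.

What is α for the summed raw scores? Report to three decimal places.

Σσ²ᵢ = 0.85² + 1.30² + 1.28² + 0.89² = 4.8430
Covariances σ_ij = r_ij · s_i · s_j:
  σ(X1,X2) = 0.24 × 0.85 × 1.30 = 0.2652
  σ(X1,X3) = 0.26 × 0.85 × 1.28 = 0.2829
  σ(X1,X4) = 0.63 × 0.85 × 0.89 = 0.4766
  σ(X2,X3) = 0.33 × 1.30 × 1.28 = 0.5491
  σ(X2,X4) = 0.40 × 1.30 × 0.89 = 0.4628
  σ(X3,X4) = 0.18 × 1.28 × 0.89 = 0.2051
σ²_T = Σσ²ᵢ + 2·Σσ_ij = 4.8430 + 2 × 2.2417 = 9.3264
α = (4/3)·(1 − 4.8430/9.3264) = 0.641

α = 0.641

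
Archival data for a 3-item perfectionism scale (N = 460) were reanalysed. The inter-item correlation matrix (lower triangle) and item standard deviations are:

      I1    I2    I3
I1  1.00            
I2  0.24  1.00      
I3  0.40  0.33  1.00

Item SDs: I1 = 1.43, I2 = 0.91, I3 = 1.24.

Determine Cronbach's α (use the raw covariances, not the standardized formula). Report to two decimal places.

Σσ²ᵢ = 1.43² + 0.91² + 1.24² = 4.4106
Covariances σ_ij = r_ij · s_i · s_j:
  σ(I1,I2) = 0.24 × 1.43 × 0.91 = 0.3123
  σ(I1,I3) = 0.40 × 1.43 × 1.24 = 0.7093
  σ(I2,I3) = 0.33 × 0.91 × 1.24 = 0.3724
σ²_T = Σσ²ᵢ + 2·Σσ_ij = 4.4106 + 2 × 1.3940 = 7.1986
α = (3/2)·(1 − 4.4106/7.1986) = 0.58

α = 0.58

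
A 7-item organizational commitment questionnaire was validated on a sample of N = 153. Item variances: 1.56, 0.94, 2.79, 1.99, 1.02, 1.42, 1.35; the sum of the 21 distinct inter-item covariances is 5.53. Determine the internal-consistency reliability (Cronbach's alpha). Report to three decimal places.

Cronbach's alpha = 0.583

Σσᵢ² = 1.56 + 0.94 + 2.79 + 1.99 + 1.02 + 1.42 + 1.35 = 11.07
Sum of distinct covariances = 5.53
total variance = Σσᵢ² + 2·Σcov = 11.07 + 2 × 5.53 = 22.13
α = (7/6)·(1 − 11.07/22.13) = 0.583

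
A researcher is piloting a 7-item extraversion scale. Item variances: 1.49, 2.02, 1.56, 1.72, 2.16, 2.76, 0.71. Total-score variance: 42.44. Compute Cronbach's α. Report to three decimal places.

α = 0.825

Σσ²ᵢ = 1.49 + 2.02 + 1.56 + 1.72 + 2.16 + 2.76 + 0.71 = 12.42
α = (k/(k−1))·(1 − Σσ²ᵢ/total variance) = (7/6)·(1 − 12.42/42.44) = 0.825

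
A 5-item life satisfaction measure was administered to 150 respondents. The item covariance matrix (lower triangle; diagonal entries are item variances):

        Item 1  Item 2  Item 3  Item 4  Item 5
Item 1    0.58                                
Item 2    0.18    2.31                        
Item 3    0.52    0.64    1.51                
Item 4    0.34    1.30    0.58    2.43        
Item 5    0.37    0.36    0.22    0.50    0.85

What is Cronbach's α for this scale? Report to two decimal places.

sum of item variances = 0.58 + 2.31 + 1.51 + 2.43 + 0.85 = 7.68
Sum of off-diagonal covariances = 5.01
total variance = 7.68 + 2 × 5.01 = 17.70
α = (k/(k−1))·(1 − sum of item variances/total variance) = (5/4)·(1 − 7.68/17.70) = 0.71

α = 0.71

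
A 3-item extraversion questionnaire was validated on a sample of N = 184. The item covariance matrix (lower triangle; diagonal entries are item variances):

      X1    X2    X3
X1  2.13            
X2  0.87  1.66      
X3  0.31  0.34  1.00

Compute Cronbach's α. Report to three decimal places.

sum of item variances = 2.13 + 1.66 + 1.00 = 4.79
Sum of off-diagonal covariances = 1.52
σ²_total = 4.79 + 2 × 1.52 = 7.83
α = (k/(k−1))·(1 − sum of item variances/σ²_total) = (3/2)·(1 − 4.79/7.83) = 0.582

α = 0.582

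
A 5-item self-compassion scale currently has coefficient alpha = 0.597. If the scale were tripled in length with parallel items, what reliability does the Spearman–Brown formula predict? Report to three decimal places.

Length factor m = 3
α' = m·α / (1 + (m−1)·α)
   = 3 × 0.597 / (1 + (3 − 1) × 0.597)
   = 1.7910 / 2.1940 = 0.816

predicted reliability = 0.816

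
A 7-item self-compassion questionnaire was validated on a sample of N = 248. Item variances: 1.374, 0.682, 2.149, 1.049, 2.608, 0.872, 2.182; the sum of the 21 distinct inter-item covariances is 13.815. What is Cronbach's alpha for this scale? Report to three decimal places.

Σσ²ᵢ = 1.374 + 0.682 + 2.149 + 1.049 + 2.608 + 0.872 + 2.182 = 10.916
Sum of distinct covariances = 13.815
σ²_T = Σσ²ᵢ + 2·Σcov = 10.916 + 2 × 13.815 = 38.546
α = (7/6)·(1 − 10.916/38.546) = 0.836

α = 0.836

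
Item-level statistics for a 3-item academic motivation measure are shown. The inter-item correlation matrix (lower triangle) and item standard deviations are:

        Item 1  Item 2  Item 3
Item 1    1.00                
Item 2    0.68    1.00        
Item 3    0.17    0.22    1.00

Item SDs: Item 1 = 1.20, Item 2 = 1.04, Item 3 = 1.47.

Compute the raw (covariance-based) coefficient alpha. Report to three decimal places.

Σσ²ᵢ = 1.20² + 1.04² + 1.47² = 4.6825
Covariances σ_ij = r_ij · s_i · s_j:
  σ(Item 1,Item 2) = 0.68 × 1.20 × 1.04 = 0.8486
  σ(Item 1,Item 3) = 0.17 × 1.20 × 1.47 = 0.2999
  σ(Item 2,Item 3) = 0.22 × 1.04 × 1.47 = 0.3363
σ²_T = Σσ²ᵢ + 2·Σσ_ij = 4.6825 + 2 × 1.4848 = 7.6521
α = (3/2)·(1 − 4.6825/7.6521) = 0.582

α = 0.582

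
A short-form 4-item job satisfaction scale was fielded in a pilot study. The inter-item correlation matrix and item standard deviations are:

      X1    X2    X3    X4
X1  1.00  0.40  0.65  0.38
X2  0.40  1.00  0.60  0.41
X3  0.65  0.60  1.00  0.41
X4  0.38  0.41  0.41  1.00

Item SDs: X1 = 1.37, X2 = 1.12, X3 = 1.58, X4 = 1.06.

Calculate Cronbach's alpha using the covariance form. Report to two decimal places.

α = 0.78

Σσ²ᵢ = 1.37² + 1.12² + 1.58² + 1.06² = 6.7513
Covariances σ_ij = r_ij · s_i · s_j:
  σ(X1,X2) = 0.40 × 1.37 × 1.12 = 0.6138
  σ(X1,X3) = 0.65 × 1.37 × 1.58 = 1.4070
  σ(X1,X4) = 0.38 × 1.37 × 1.06 = 0.5518
  σ(X2,X3) = 0.60 × 1.12 × 1.58 = 1.0618
  σ(X2,X4) = 0.41 × 1.12 × 1.06 = 0.4868
  σ(X3,X4) = 0.41 × 1.58 × 1.06 = 0.6867
σ²_T = Σσ²ᵢ + 2·Σσ_ij = 6.7513 + 2 × 4.8079 = 16.3671
α = (4/3)·(1 − 6.7513/16.3671) = 0.78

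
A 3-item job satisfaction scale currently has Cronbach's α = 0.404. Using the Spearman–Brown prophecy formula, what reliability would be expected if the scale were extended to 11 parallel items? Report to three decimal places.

Length factor m = 11/3 = 3.6667
α' = m·α / (1 + (m−1)·α)
   = 11/3 × 0.404 / (1 + (11/3 − 1) × 0.404)
   = 1.4813 / 2.0773 = 0.713

predicted reliability = 0.713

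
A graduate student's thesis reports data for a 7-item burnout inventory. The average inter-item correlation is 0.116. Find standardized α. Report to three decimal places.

standardized α = 0.479

Standardized α = k·r̄ / (1 + (k−1)·r̄) = 7 × 0.116 / (1 + 6 × 0.116)
  = 0.8120 / 1.6960 = 0.479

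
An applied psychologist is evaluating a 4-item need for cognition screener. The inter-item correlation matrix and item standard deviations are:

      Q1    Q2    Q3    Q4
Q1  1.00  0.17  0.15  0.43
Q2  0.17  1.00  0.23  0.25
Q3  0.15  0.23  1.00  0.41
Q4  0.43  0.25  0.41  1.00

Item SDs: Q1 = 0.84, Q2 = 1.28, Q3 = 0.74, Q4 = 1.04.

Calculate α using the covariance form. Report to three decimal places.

Σσ²ᵢ = 0.84² + 1.28² + 0.74² + 1.04² = 3.9732
Covariances σ_ij = r_ij · s_i · s_j:
  σ(Q1,Q2) = 0.17 × 0.84 × 1.28 = 0.1828
  σ(Q1,Q3) = 0.15 × 0.84 × 0.74 = 0.0932
  σ(Q1,Q4) = 0.43 × 0.84 × 1.04 = 0.3756
  σ(Q2,Q3) = 0.23 × 1.28 × 0.74 = 0.2179
  σ(Q2,Q4) = 0.25 × 1.28 × 1.04 = 0.3328
  σ(Q3,Q4) = 0.41 × 0.74 × 1.04 = 0.3155
σ²_T = Σσ²ᵢ + 2·Σσ_ij = 3.9732 + 2 × 1.5178 = 7.0088
α = (4/3)·(1 − 3.9732/7.0088) = 0.577

α = 0.577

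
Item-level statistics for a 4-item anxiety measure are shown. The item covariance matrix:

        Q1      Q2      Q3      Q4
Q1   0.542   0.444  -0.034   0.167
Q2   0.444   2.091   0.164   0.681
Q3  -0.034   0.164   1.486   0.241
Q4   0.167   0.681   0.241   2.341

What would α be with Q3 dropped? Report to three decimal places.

Remaining items: Q1, Q2, Q4 (k = 3).
Σσᵢ² = 0.542 + 2.091 + 2.341 = 4.974
σ²_T = 4.974 + 2 × 1.292 = 7.558
α (item deleted) = (3/2)·(1 − 4.974/7.558) = 0.513

α = 0.513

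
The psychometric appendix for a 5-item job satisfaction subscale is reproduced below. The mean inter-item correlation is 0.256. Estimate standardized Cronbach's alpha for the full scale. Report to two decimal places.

standardized Cronbach's alpha = 0.63

Standardized α = k·r̄ / (1 + (k−1)·r̄) = 5 × 0.256 / (1 + 4 × 0.256)
  = 1.2800 / 2.0240 = 0.63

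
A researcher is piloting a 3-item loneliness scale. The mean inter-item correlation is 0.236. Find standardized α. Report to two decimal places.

Standardized α = k·r̄ / (1 + (k−1)·r̄) = 3 × 0.236 / (1 + 2 × 0.236)
  = 0.7080 / 1.4720 = 0.48

standardized α = 0.48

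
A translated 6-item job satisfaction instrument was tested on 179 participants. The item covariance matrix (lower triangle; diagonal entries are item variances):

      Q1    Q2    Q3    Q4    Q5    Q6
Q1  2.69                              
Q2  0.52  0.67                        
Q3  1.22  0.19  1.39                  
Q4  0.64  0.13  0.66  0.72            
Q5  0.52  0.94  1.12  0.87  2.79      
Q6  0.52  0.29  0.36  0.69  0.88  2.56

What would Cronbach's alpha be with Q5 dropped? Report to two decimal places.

Cronbach's alpha = 0.71

Remaining items: Q1, Q2, Q3, Q4, Q6 (k = 5).
Σσ²ᵢ = 2.69 + 0.67 + 1.39 + 0.72 + 2.56 = 8.03
σ²_total = 8.03 + 2 × 5.22 = 18.47
α (item deleted) = (5/4)·(1 − 8.03/18.47) = 0.71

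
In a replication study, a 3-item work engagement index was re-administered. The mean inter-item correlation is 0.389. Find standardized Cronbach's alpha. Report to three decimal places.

standardized Cronbach's alpha = 0.656

Standardized α = k·r̄ / (1 + (k−1)·r̄) = 3 × 0.389 / (1 + 2 × 0.389)
  = 1.1670 / 1.7780 = 0.656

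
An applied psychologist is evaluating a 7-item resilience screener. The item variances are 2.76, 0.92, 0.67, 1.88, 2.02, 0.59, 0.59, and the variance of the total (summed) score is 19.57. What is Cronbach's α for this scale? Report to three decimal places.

Cronbach's α = 0.604

Σσ²ᵢ = 2.76 + 0.92 + 0.67 + 1.88 + 2.02 + 0.59 + 0.59 = 9.43
α = (k/(k−1))·(1 − Σσ²ᵢ/Var(T)) = (7/6)·(1 − 9.43/19.57) = 0.604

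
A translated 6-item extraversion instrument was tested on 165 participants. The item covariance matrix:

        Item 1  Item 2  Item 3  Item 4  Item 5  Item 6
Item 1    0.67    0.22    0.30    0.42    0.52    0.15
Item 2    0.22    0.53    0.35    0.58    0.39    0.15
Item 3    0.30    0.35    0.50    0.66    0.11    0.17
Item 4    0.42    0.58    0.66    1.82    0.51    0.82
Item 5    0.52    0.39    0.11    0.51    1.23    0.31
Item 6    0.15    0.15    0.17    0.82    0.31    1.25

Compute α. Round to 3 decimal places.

α = 0.784

Σσᵢ² = 0.67 + 0.53 + 0.50 + 1.82 + 1.23 + 1.25 = 6.00
Σ_{i<j} σ_ij = 5.66
σ²_T = 6.00 + 2 × 5.66 = 17.32
α = (k/(k−1))·(1 − Σσᵢ²/σ²_T) = (6/5)·(1 − 6.00/17.32) = 0.784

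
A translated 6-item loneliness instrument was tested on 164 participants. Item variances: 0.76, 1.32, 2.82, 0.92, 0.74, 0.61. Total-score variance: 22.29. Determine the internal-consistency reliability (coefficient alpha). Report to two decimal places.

Σσᵢ² = 0.76 + 1.32 + 2.82 + 0.92 + 0.74 + 0.61 = 7.17
α = (k/(k−1))·(1 − Σσᵢ²/Var(T)) = (6/5)·(1 − 7.17/22.29) = 0.81

α = 0.81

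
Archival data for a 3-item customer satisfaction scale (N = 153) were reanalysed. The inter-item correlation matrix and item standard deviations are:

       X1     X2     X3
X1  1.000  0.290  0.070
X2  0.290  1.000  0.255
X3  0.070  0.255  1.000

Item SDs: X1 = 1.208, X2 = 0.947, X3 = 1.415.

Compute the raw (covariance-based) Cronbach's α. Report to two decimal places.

Σσ²ᵢ = 1.208² + 0.947² + 1.415² = 4.3583
Covariances σ_ij = r_ij · s_i · s_j:
  σ(X1,X2) = 0.290 × 1.208 × 0.947 = 0.3318
  σ(X1,X3) = 0.070 × 1.208 × 1.415 = 0.1197
  σ(X2,X3) = 0.255 × 0.947 × 1.415 = 0.3417
σ²_T = Σσ²ᵢ + 2·Σσ_ij = 4.3583 + 2 × 0.7932 = 5.9447
α = (3/2)·(1 − 4.3583/5.9447) = 0.40

Cronbach's α = 0.40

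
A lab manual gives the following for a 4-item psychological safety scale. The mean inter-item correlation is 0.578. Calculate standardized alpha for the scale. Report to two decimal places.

Standardized α = k·r̄ / (1 + (k−1)·r̄) = 4 × 0.578 / (1 + 3 × 0.578)
  = 2.3120 / 2.7340 = 0.85

standardized alpha = 0.85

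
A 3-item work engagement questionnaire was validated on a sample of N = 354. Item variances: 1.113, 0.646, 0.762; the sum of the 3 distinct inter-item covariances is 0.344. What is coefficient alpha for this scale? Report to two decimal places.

Σσᵢ² = 1.113 + 0.646 + 0.762 = 2.521
Sum of distinct covariances = 0.344
Var(T) = Σσᵢ² + 2·Σcov = 2.521 + 2 × 0.344 = 3.209
α = (3/2)·(1 − 2.521/3.209) = 0.32

coefficient alpha = 0.32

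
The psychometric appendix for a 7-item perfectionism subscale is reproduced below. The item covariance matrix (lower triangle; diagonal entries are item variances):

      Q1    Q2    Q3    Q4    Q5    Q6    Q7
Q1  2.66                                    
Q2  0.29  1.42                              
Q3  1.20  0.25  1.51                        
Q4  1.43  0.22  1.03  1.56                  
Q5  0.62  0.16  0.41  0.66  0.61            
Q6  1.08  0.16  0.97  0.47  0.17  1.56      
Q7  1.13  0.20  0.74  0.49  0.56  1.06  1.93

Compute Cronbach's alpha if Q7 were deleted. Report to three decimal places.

α = 0.794

Remaining items: Q1, Q2, Q3, Q4, Q5, Q6 (k = 6).
Σσᵢ² = 2.66 + 1.42 + 1.51 + 1.56 + 0.61 + 1.56 = 9.32
Var(T) = 9.32 + 2 × 9.12 = 27.56
α (item deleted) = (6/5)·(1 − 9.32/27.56) = 0.794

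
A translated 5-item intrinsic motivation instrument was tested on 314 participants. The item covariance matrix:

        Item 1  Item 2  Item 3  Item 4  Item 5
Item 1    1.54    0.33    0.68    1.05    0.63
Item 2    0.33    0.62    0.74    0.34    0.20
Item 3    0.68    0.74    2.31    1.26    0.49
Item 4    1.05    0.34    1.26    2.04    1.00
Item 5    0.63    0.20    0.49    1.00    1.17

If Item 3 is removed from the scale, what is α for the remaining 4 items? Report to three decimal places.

α = 0.759

Remaining items: Item 1, Item 2, Item 4, Item 5 (k = 4).
Σσᵢ² = 1.54 + 0.62 + 2.04 + 1.17 = 5.37
σ²_total = 5.37 + 2 × 3.55 = 12.47
α (item deleted) = (4/3)·(1 − 5.37/12.47) = 0.759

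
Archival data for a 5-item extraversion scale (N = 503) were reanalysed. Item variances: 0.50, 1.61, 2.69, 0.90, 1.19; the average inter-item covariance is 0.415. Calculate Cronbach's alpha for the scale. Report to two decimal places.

α = 0.68

Σσ²ᵢ = 0.50 + 1.61 + 2.69 + 0.90 + 1.19 = 6.89
Sum of the 10 distinct covariances = 10 × 0.415 = 4.150
σ²_T = Σσ²ᵢ + 2·Σcov = 6.89 + 2 × 4.150 = 15.190
α = (5/4)·(1 − 6.89/15.190) = 0.68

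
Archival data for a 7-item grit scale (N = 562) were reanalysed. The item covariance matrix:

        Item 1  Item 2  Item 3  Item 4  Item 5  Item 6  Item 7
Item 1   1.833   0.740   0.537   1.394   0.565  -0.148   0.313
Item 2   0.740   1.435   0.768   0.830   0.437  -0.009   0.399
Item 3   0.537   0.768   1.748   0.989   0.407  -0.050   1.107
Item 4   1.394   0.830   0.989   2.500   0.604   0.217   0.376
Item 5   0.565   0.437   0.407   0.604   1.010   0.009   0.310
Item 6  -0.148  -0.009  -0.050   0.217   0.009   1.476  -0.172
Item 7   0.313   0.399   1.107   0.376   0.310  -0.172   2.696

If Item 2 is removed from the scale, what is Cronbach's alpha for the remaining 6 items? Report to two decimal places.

α = 0.64

Remaining items: Item 1, Item 3, Item 4, Item 5, Item 6, Item 7 (k = 6).
ΣVar(i) = 1.833 + 1.748 + 2.500 + 1.010 + 1.476 + 2.696 = 11.263
total variance = 11.263 + 2 × 6.458 = 24.179
α (item deleted) = (6/5)·(1 − 11.263/24.179) = 0.64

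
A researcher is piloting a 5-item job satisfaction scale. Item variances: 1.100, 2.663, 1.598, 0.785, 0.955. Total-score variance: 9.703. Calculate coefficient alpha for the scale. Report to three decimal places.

α = 0.335

ΣVar(i) = 1.100 + 2.663 + 1.598 + 0.785 + 0.955 = 7.101
α = (k/(k−1))·(1 − ΣVar(i)/total variance) = (5/4)·(1 − 7.101/9.703) = 0.335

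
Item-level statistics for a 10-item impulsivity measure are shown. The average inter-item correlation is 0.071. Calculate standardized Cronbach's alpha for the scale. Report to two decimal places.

standardized Cronbach's alpha = 0.43

Standardized α = k·r̄ / (1 + (k−1)·r̄) = 10 × 0.071 / (1 + 9 × 0.071)
  = 0.7100 / 1.6390 = 0.43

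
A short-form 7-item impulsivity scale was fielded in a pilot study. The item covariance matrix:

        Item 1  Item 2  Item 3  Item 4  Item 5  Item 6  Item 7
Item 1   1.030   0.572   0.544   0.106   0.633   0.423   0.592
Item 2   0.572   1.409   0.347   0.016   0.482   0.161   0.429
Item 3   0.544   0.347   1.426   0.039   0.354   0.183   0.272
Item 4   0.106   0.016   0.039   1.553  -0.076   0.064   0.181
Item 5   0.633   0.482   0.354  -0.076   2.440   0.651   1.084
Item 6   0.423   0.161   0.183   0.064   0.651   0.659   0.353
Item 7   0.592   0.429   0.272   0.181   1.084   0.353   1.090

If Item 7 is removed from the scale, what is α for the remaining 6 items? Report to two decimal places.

α = 0.62

Remaining items: Item 1, Item 2, Item 3, Item 4, Item 5, Item 6 (k = 6).
ΣVar(i) = 1.030 + 1.409 + 1.426 + 1.553 + 2.440 + 0.659 = 8.517
total variance = 8.517 + 2 × 4.499 = 17.515
α (item deleted) = (6/5)·(1 − 8.517/17.515) = 0.62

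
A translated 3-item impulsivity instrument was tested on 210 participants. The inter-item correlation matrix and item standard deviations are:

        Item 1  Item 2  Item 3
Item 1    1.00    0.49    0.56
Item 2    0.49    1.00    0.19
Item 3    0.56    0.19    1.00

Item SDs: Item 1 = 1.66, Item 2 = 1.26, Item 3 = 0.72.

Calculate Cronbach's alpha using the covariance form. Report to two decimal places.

Σσ²ᵢ = 1.66² + 1.26² + 0.72² = 4.8616
Covariances σ_ij = r_ij · s_i · s_j:
  σ(Item 1,Item 2) = 0.49 × 1.66 × 1.26 = 1.0249
  σ(Item 1,Item 3) = 0.56 × 1.66 × 0.72 = 0.6693
  σ(Item 2,Item 3) = 0.19 × 1.26 × 0.72 = 0.1724
σ²_T = Σσ²ᵢ + 2·Σσ_ij = 4.8616 + 2 × 1.8666 = 8.5948
α = (3/2)·(1 − 4.8616/8.5948) = 0.65

α = 0.65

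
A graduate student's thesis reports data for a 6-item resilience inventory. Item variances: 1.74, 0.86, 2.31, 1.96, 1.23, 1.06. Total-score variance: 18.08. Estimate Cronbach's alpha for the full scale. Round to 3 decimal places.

α = 0.592

ΣVar(i) = 1.74 + 0.86 + 2.31 + 1.96 + 1.23 + 1.06 = 9.16
α = (k/(k−1))·(1 − ΣVar(i)/Var(T)) = (6/5)·(1 − 9.16/18.08) = 0.592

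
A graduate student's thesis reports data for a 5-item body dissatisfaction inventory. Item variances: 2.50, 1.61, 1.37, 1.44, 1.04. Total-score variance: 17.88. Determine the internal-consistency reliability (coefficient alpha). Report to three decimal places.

coefficient alpha = 0.694

ΣVar(i) = 2.50 + 1.61 + 1.37 + 1.44 + 1.04 = 7.96
α = (k/(k−1))·(1 − ΣVar(i)/σ²_T) = (5/4)·(1 − 7.96/17.88) = 0.694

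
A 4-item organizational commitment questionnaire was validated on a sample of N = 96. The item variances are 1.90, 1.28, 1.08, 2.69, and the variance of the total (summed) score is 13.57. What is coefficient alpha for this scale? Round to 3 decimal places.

Σσᵢ² = 1.90 + 1.28 + 1.08 + 2.69 = 6.95
α = (k/(k−1))·(1 − Σσᵢ²/σ²_T) = (4/3)·(1 − 6.95/13.57) = 0.650

coefficient alpha = 0.650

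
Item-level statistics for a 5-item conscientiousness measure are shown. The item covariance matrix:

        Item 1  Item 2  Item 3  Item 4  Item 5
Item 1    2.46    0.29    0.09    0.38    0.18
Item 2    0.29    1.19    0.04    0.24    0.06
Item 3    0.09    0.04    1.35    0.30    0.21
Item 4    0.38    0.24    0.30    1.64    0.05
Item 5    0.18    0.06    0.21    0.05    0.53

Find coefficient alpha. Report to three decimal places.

α = 0.424

Σσ²ᵢ = 2.46 + 1.19 + 1.35 + 1.64 + 0.53 = 7.17
Sum of off-diagonal covariances = 1.84
σ²_T = 7.17 + 2 × 1.84 = 10.85
α = (k/(k−1))·(1 − Σσ²ᵢ/σ²_T) = (5/4)·(1 − 7.17/10.85) = 0.424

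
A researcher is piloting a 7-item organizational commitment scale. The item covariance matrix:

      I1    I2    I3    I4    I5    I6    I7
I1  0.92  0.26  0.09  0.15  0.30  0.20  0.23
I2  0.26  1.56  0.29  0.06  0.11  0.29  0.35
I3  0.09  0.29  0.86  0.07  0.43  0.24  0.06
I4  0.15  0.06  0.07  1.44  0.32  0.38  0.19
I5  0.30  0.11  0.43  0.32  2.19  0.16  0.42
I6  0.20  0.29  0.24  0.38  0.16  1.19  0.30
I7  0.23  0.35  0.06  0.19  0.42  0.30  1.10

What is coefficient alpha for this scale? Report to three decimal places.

α = 0.600

sum of item variances = 0.92 + 1.56 + 0.86 + 1.44 + 2.19 + 1.19 + 1.10 = 9.26
Sum of off-diagonal covariances = 4.90
Var(T) = 9.26 + 2 × 4.90 = 19.06
α = (k/(k−1))·(1 − sum of item variances/Var(T)) = (7/6)·(1 − 9.26/19.06) = 0.600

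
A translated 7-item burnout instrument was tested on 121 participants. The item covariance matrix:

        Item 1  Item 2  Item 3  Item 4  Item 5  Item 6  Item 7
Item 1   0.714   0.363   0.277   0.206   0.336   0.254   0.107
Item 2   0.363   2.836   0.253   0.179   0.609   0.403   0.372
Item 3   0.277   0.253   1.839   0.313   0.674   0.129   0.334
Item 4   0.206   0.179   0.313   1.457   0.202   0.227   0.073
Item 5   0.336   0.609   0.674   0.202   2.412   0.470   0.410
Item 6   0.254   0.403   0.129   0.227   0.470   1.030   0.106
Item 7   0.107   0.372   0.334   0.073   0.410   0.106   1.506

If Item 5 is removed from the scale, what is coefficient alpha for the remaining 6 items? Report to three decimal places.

Remaining items: Item 1, Item 2, Item 3, Item 4, Item 6, Item 7 (k = 6).
Σσᵢ² = 0.714 + 2.836 + 1.839 + 1.457 + 1.030 + 1.506 = 9.382
Var(T) = 9.382 + 2 × 3.596 = 16.574
α (item deleted) = (6/5)·(1 − 9.382/16.574) = 0.521

α = 0.521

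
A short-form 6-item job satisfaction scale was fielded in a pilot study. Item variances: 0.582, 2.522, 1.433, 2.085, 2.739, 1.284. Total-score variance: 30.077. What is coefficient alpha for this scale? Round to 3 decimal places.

Σσᵢ² = 0.582 + 2.522 + 1.433 + 2.085 + 2.739 + 1.284 = 10.645
α = (k/(k−1))·(1 − Σσᵢ²/total variance) = (6/5)·(1 − 10.645/30.077) = 0.775

coefficient alpha = 0.775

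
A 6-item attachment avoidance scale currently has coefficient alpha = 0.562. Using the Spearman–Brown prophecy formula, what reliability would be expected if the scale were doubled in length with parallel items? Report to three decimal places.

Length factor m = 2
α' = m·α / (1 + (m−1)·α)
   = 2 × 0.562 / (1 + (2 − 1) × 0.562)
   = 1.1240 / 1.5620 = 0.720

predicted reliability = 0.720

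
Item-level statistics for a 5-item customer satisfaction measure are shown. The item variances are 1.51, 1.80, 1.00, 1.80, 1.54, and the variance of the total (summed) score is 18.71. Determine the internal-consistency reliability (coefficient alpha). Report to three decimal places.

ΣVar(i) = 1.51 + 1.80 + 1.00 + 1.80 + 1.54 = 7.65
α = (k/(k−1))·(1 − ΣVar(i)/Var(T)) = (5/4)·(1 − 7.65/18.71) = 0.739

coefficient alpha = 0.739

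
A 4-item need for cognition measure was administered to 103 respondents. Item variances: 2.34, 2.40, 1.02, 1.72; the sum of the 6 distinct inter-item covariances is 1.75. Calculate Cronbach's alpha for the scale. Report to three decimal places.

Σσᵢ² = 2.34 + 2.40 + 1.02 + 1.72 = 7.48
Sum of distinct covariances = 1.75
σ²_total = Σσᵢ² + 2·Σcov = 7.48 + 2 × 1.75 = 10.98
α = (4/3)·(1 − 7.48/10.98) = 0.425

α = 0.425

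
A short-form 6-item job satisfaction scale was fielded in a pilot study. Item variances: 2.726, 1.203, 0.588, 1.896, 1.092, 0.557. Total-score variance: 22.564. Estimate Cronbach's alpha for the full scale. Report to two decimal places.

Σσ²ᵢ = 2.726 + 1.203 + 0.588 + 1.896 + 1.092 + 0.557 = 8.062
α = (k/(k−1))·(1 − Σσ²ᵢ/total variance) = (6/5)·(1 − 8.062/22.564) = 0.77

α = 0.77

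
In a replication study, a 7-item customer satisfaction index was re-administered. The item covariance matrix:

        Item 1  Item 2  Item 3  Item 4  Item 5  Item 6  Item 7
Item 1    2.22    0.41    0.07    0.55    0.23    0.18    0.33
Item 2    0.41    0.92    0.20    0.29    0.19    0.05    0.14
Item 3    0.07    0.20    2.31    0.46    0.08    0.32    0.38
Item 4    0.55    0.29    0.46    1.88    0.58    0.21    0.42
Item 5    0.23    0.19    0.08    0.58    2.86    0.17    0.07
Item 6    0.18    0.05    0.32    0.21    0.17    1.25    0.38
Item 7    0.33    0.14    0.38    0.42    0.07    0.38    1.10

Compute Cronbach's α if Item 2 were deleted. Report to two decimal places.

Remaining items: Item 1, Item 3, Item 4, Item 5, Item 6, Item 7 (k = 6).
sum of item variances = 2.22 + 2.31 + 1.88 + 2.86 + 1.25 + 1.10 = 11.62
σ²_total = 11.62 + 2 × 4.43 = 20.48
α (item deleted) = (6/5)·(1 − 11.62/20.48) = 0.52

Cronbach's α = 0.52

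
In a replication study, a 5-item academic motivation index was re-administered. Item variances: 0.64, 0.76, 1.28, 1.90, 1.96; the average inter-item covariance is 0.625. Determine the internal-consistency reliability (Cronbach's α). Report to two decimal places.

Σσᵢ² = 0.64 + 0.76 + 1.28 + 1.90 + 1.96 = 6.54
Sum of the 10 distinct covariances = 10 × 0.625 = 6.250
σ²_total = Σσᵢ² + 2·Σcov = 6.54 + 2 × 6.250 = 19.040
α = (5/4)·(1 − 6.54/19.040) = 0.82

Cronbach's α = 0.82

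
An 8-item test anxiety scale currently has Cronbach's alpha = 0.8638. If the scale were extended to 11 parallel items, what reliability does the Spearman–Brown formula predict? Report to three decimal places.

Length factor m = 11/8 = 1.3750
α' = m·α / (1 + (m−1)·α)
   = 11/8 × 0.8638 / (1 + (11/8 − 1) × 0.8638)
   = 1.1877 / 1.3239 = 0.897

predicted reliability = 0.897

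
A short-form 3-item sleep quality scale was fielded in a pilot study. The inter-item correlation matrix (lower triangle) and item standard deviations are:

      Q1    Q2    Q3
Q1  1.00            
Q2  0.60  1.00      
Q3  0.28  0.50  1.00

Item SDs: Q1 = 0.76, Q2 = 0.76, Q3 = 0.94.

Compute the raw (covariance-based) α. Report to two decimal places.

Σσ²ᵢ = 0.76² + 0.76² + 0.94² = 2.0388
Covariances σ_ij = r_ij · s_i · s_j:
  σ(Q1,Q2) = 0.60 × 0.76 × 0.76 = 0.3466
  σ(Q1,Q3) = 0.28 × 0.76 × 0.94 = 0.2000
  σ(Q2,Q3) = 0.50 × 0.76 × 0.94 = 0.3572
σ²_T = Σσ²ᵢ + 2·Σσ_ij = 2.0388 + 2 × 0.9038 = 3.8464
α = (3/2)·(1 − 2.0388/3.8464) = 0.70

α = 0.70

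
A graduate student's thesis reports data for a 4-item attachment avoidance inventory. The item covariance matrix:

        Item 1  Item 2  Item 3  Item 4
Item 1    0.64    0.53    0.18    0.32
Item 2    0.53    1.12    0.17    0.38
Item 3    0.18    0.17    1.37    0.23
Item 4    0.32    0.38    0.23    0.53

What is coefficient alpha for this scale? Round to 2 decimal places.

α = 0.66

sum of item variances = 0.64 + 1.12 + 1.37 + 0.53 = 3.66
Σ_{i<j} σ_ij = 1.81
σ²_total = 3.66 + 2 × 1.81 = 7.28
α = (k/(k−1))·(1 − sum of item variances/σ²_total) = (4/3)·(1 − 3.66/7.28) = 0.66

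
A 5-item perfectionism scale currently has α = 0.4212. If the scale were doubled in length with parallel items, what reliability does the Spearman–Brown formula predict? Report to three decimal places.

predicted reliability = 0.593

Length factor m = 2
α' = m·α / (1 + (m−1)·α)
   = 2 × 0.4212 / (1 + (2 − 1) × 0.4212)
   = 0.8424 / 1.4212 = 0.593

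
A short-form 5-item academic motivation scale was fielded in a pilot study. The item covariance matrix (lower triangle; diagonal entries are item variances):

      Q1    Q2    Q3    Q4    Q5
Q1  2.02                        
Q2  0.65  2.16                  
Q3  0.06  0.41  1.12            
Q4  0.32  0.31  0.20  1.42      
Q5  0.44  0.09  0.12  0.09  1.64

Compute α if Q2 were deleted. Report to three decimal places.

α = 0.379

Remaining items: Q1, Q3, Q4, Q5 (k = 4).
ΣVar(i) = 2.02 + 1.12 + 1.42 + 1.64 = 6.20
σ²_total = 6.20 + 2 × 1.23 = 8.66
α (item deleted) = (4/3)·(1 − 6.20/8.66) = 0.379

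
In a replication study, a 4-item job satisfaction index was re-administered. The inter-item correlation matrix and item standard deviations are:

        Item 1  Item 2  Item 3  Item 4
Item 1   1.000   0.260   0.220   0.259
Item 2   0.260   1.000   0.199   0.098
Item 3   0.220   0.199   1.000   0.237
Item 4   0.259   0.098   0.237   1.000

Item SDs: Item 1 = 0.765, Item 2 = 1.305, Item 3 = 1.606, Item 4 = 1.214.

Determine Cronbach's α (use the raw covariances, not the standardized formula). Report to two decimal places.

Cronbach's α = 0.48

Σσ²ᵢ = 0.765² + 1.305² + 1.606² + 1.214² = 6.3413
Covariances σ_ij = r_ij · s_i · s_j:
  σ(Item 1,Item 2) = 0.260 × 0.765 × 1.305 = 0.2596
  σ(Item 1,Item 3) = 0.220 × 0.765 × 1.606 = 0.2703
  σ(Item 1,Item 4) = 0.259 × 0.765 × 1.214 = 0.2405
  σ(Item 2,Item 3) = 0.199 × 1.305 × 1.606 = 0.4171
  σ(Item 2,Item 4) = 0.098 × 1.305 × 1.214 = 0.1553
  σ(Item 3,Item 4) = 0.237 × 1.606 × 1.214 = 0.4621
σ²_T = Σσ²ᵢ + 2·Σσ_ij = 6.3413 + 2 × 1.8049 = 9.9511
α = (4/3)·(1 − 6.3413/9.9511) = 0.48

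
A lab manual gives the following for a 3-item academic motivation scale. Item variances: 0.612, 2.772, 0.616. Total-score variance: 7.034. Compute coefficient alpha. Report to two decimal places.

coefficient alpha = 0.65

Σσ²ᵢ = 0.612 + 2.772 + 0.616 = 4.000
α = (k/(k−1))·(1 − Σσ²ᵢ/Var(T)) = (3/2)·(1 − 4.000/7.034) = 0.65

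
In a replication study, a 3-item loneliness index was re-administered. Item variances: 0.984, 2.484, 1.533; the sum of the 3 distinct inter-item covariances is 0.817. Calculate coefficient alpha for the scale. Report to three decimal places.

coefficient alpha = 0.369

Σσᵢ² = 0.984 + 2.484 + 1.533 = 5.001
Sum of distinct covariances = 0.817
σ²_T = Σσᵢ² + 2·Σcov = 5.001 + 2 × 0.817 = 6.635
α = (3/2)·(1 − 5.001/6.635) = 0.369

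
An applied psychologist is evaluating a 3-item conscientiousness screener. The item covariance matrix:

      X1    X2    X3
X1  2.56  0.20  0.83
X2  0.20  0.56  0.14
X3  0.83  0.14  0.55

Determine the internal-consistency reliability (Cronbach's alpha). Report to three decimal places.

α = 0.584

Σσ²ᵢ = 2.56 + 0.56 + 0.55 = 3.67
Σ_{i<j} σ_ij = 1.17
σ²_total = 3.67 + 2 × 1.17 = 6.01
α = (k/(k−1))·(1 − Σσ²ᵢ/σ²_total) = (3/2)·(1 − 3.67/6.01) = 0.584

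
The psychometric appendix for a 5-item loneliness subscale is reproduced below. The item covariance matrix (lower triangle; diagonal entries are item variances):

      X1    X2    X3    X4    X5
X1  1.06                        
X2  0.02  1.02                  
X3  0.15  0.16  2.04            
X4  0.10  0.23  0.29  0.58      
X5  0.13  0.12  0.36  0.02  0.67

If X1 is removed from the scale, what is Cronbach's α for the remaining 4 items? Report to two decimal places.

α = 0.47

Remaining items: X2, X3, X4, X5 (k = 4).
Σσᵢ² = 1.02 + 2.04 + 0.58 + 0.67 = 4.31
σ²_total = 4.31 + 2 × 1.18 = 6.67
α (item deleted) = (4/3)·(1 − 4.31/6.67) = 0.47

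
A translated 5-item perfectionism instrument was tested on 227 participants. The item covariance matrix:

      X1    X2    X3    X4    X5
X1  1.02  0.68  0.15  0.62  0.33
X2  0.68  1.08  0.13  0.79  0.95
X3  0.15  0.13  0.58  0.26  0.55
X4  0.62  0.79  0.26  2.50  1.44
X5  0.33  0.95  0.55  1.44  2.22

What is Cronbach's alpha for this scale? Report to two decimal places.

Σσᵢ² = 1.02 + 1.08 + 0.58 + 2.50 + 2.22 = 7.40
Σ_{i<j} σ_ij = 5.90
total variance = 7.40 + 2 × 5.90 = 19.20
α = (k/(k−1))·(1 − Σσᵢ²/total variance) = (5/4)·(1 − 7.40/19.20) = 0.77

Cronbach's alpha = 0.77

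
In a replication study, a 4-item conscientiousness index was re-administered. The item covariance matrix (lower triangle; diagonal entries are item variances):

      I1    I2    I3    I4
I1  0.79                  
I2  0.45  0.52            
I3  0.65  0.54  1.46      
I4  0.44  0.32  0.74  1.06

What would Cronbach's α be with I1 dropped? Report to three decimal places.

Cronbach's α = 0.769

Remaining items: I2, I3, I4 (k = 3).
Σσ²ᵢ = 0.52 + 1.46 + 1.06 = 3.04
σ²_T = 3.04 + 2 × 1.60 = 6.24
α (item deleted) = (3/2)·(1 − 3.04/6.24) = 0.769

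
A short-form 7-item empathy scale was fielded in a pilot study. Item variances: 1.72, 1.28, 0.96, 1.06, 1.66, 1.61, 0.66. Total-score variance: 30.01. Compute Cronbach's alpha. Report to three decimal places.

ΣVar(i) = 1.72 + 1.28 + 0.96 + 1.06 + 1.66 + 1.61 + 0.66 = 8.95
α = (k/(k−1))·(1 − ΣVar(i)/σ²_total) = (7/6)·(1 − 8.95/30.01) = 0.819

Cronbach's alpha = 0.819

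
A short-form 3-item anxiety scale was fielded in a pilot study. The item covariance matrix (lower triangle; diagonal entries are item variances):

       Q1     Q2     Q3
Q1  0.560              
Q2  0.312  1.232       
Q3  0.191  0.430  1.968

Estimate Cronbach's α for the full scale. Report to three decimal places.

Σσᵢ² = 0.560 + 1.232 + 1.968 = 3.760
Σ_{i<j} σ_ij = 0.933
Var(T) = 3.760 + 2 × 0.933 = 5.626
α = (k/(k−1))·(1 − Σσᵢ²/Var(T)) = (3/2)·(1 − 3.760/5.626) = 0.498

Cronbach's α = 0.498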